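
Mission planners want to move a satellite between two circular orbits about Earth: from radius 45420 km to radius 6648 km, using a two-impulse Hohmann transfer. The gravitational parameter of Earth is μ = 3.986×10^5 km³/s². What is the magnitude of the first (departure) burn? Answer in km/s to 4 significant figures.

Semi-major axis of the transfer orbit: a_t = (45420 + 6648)/2 = 26034 km.
Circular speed at r = 45420 km: v_c = √(μ/r) = 2.962 km/s.
Transfer-orbit speed at the same r (vis-viva, a = a_t): v_t = √[μ(2/r − 1/a_t)] = 1.497 km/s.
Δv₁ = |v_t − v_c| = |1.497 − 2.962| = 1.465 km/s.

Δv₁ = 1.465 km/s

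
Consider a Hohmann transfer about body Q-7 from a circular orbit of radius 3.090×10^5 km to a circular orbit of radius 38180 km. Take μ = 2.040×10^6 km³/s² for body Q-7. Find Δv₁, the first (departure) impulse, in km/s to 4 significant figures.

Transfer-ellipse semi-major axis a_t = (r₁ + r₂)/2 = (3.090×10^5 + 38180)/2 = 1.7359×10^5 km.
Circular speed at r = 3.090×10^5 km: v_c = √(μ/r) = 2.569 km/s.
Vis-viva on the transfer ellipse at r = 3.090×10^5 km gives v_t = √[μ(2/r − 1/a_t)] = 1.205 km/s.
Δv₁ = |v_t − v_c| = |1.205 − 2.569| = 1.364 km/s.

Δv₁ = 1.364 km/s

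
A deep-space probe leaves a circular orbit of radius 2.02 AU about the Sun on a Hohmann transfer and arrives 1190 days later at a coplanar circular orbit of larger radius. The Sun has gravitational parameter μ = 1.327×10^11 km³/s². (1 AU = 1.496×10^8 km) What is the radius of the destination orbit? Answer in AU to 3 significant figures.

r₂ = 4.96 AU

In km: r₁ = 2.02 × 1.496×10^8 = 3.02192×10^8 km.
Transfer time t = 1190 days = 1.02816×10^8 s, and t = π√(a_t³/μ).
So a_t = (μ t²/π²)^(1/3) = (1.327×10^11 × (1.02816×10^8)² / π²)^(1/3) = 5.2187×10^8 km.
Since a_t = (r₁ + r₂)/2, r₂ = 2a_t − r₁ = 2×5.2187×10^8 − 3.02192×10^8 = 7.41548×10^8 km.
In AU: r₂ = 7.41548×10^8 / 1.496×10^8 = 4.96 AU.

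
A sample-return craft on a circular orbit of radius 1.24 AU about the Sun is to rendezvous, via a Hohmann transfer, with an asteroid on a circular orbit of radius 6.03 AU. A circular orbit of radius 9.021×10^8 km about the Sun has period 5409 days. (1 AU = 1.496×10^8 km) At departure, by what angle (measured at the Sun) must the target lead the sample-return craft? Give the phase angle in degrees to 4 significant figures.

φ = 95.75°

From Kepler's third law T² = 4π²r³/μ at r = 9.021×10^8 km, T = 5409 days = 5409 × 86400 s = 4.673376×10^8 s: μ = 4π²r³/T² = 1.32697×10^11 km³/s².
In km: r₁ = 1.24 × 1.496×10^8 = 1.85504×10^8 km; r₂ = 6.03 × 1.496×10^8 = 9.02088×10^8 km.
Semi-major axis of the transfer orbit: a_t = (1.85504×10^8 + 9.02088×10^8)/2 = 5.43796×10^8 km.
The half-period of the transfer ellipse is t = π√(a_t³/μ) = 1.09364×10^8 s.
The target's mean motion on its circular orbit is ω₂ = √(μ/r₂³) = 1.34449×10^-8 rad/s.
Angle swept by the target during transfer: ω₂·t = 1.4704 rad = 84.25°.
Arrival is 180° from departure on the ellipse, so φ = 180° − 84.25° = 95.75°.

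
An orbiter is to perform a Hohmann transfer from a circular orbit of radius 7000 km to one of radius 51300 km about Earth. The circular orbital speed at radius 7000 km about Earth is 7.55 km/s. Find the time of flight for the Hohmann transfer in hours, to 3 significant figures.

t = 6.88 hours

From the circular-orbit relation v² = μ/r at r = 7000 km: μ = v²r = (7.55)² × 7000 = 3.99018×10^5 km³/s².
Semi-major axis of the transfer orbit: a_t = (7000 + 51300)/2 = 29150 km.
Transfer time t = π√(a_t³/μ) = π√((29150)³ / 3.99018×10^5) = 24752 s.
Converting: 24752 s ÷ 3600 s/hour = 6.88 hours.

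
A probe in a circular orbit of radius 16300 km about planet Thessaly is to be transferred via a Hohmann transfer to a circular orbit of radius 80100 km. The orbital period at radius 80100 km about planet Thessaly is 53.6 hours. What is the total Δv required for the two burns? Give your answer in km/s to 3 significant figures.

From Kepler's third law T² = 4π²r³/μ at r = 80100 km, T = 53.6 hours = 53.6 × 3600 s = 1.9296×10^5 s: μ = 4π²r³/T² = 5.44907×10^5 km³/s².
Transfer-ellipse semi-major axis a_t = (r₁ + r₂)/2 = (16300 + 80100)/2 = 48200 km.
At r₁ the circular-orbit speed is v₁ = √(μ/r₁) = 5.782 km/s.
Transfer-orbit speed at r₁ (vis-viva equation): v_p = √[μ(2/r₁ − 1/a_t)] = 7.454 km/s.
First burn Δv₁ = |v_p − v₁| = 1.672 km/s.
At r₂, v₂ = √(μ/r₂) = 2.608 km/s.
Transfer-orbit speed at r₂: v_a = √[μ(2/r₂ − 1/a_t)] = 1.517 km/s.
Second burn Δv₂ = |v₂ − v_a| = 1.091 km/s.
Δv = Δv₁ + Δv₂ = 1.672 + 1.091 = 2.763 km/s.

Δv = 2.76 km/s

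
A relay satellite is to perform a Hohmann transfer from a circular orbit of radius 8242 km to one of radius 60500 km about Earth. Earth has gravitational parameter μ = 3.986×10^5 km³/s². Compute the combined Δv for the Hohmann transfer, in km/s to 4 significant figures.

Δv = 3.582 km/s

Semi-major axis of the transfer orbit: a_t = (8242 + 60500)/2 = 34371 km.
Circular speed at r₁: v₁ = √(μ/r₁) = √(3.986×10^5/8242) = 6.954 km/s.
Transfer-orbit speed at r₁ (vis-viva equation): v_p = √[μ(2/r₁ − 1/a_t)] = 9.226 km/s.
First burn Δv₁ = |v_p − v₁| = 2.272 km/s.
At r₂, v₂ = √(μ/r₂) = 2.567 km/s.
Transfer-orbit speed at r₂: v_a = √[μ(2/r₂ − 1/a_t)] = 1.257 km/s.
Second burn Δv₂ = |v₂ − v_a| = 1.310 km/s.
Total Δv = Δv₁ + Δv₂ = 3.582 km/s.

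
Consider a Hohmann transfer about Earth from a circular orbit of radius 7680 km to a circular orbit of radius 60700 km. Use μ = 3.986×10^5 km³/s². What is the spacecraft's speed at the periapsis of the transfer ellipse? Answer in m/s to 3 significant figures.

v = 9600 m/s

The Hohmann ellipse has a_t = (r₁ + r₂)/2 = 34190 km.
At periapsis, r = 7680 km.
Vis-viva: v = √[μ(2/r − 1/a_t)] = √[3.986×10^5 × (2/7680 − 1/34190)] = 9.599 km/s.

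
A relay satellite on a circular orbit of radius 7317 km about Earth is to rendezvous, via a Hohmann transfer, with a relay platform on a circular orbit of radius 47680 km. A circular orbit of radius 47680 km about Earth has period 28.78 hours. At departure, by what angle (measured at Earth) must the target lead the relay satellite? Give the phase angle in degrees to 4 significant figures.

From Kepler's third law T² = 4π²r³/μ at r = 47680 km, T = 28.78 hours = 28.78 × 3600 s = 1.03608×10^5 s: μ = 4π²r³/T² = 3.98641×10^5 km³/s².
Semi-major axis of the transfer orbit: a_t = (7317 + 47680)/2 = 27498.5 km.
Transfer time t = π√(a_t³/μ) = 22690 s.
The target's mean motion on its circular orbit is ω₂ = √(μ/r₂³) = 6.064×10^-5 rad/s.
Angle swept by the target during transfer: ω₂·t = 1.376 rad = 78.84°.
Arrival is 180° from departure on the ellipse, so φ = 180° − 78.84° = 101.2°.

φ = 101.2°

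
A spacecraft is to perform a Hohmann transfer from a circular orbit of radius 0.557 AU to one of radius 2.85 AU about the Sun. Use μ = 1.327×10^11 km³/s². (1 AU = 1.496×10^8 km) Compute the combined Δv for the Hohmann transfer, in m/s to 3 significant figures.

Δv = 19300 m/s

In km: r₁ = 0.557 × 1.496×10^8 = 8.33272×10^7 km; r₂ = 2.85 × 1.496×10^8 = 4.2636×10^8 km.
The Hohmann ellipse has a_t = (r₁ + r₂)/2 = 2.548436×10^8 km.
Circular speed at r₁: v₁ = √(μ/r₁) = √(1.327×10^11/8.33272×10^7) = 39.91 km/s.
Transfer-orbit speed at r₁ (v² = μ(2/r − 1/a)): v_p = √[μ(2/r₁ − 1/a_t)] = 51.62 km/s.
First burn Δv₁ = |v_p − v₁| = 11.71 km/s.
Circular speed at r₂: v₂ = √(μ/r₂) = 17.642 km/s.
Transfer-orbit speed at r₂: v_a = √[μ(2/r₂ − 1/a_t)] = 10.088 km/s.
Second burn Δv₂ = |v₂ − v_a| = 7.554 km/s.
Δv = Δv₁ + Δv₂ = 11.71 + 7.554 = 19.26 km/s.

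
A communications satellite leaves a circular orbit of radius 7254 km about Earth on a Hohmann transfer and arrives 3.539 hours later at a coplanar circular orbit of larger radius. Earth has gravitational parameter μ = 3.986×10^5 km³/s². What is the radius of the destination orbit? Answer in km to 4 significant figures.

r₂ = 30180 km

Transfer time t = 3.539 hours = 12740.4 s, and t = π√(a_t³/μ).
So a_t = (μ t²/π²)^(1/3) = (3.986×10^5 × (12740.4)² / π²)^(1/3) = 18715 km.
Since a_t = (r₁ + r₂)/2, r₂ = 2a_t − r₁ = 2×18715 − 7254 = 30176 km.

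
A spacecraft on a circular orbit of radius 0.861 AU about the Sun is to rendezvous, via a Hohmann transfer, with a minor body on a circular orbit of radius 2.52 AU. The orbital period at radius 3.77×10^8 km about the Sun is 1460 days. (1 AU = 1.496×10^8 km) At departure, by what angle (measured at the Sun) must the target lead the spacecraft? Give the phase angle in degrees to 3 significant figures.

From Kepler's third law T² = 4π²r³/μ at r = 3.77×10^8 km, T = 1460 days = 1460 × 86400 s = 1.26144×10^8 s: μ = 4π²r³/T² = 1.32938×10^11 km³/s².
In km: r₁ = 0.861 × 1.496×10^8 = 1.288056×10^8 km; r₂ = 2.52 × 1.496×10^8 = 3.76992×10^8 km.
Semi-major axis of the transfer orbit: a_t = (1.288056×10^8 + 3.76992×10^8)/2 = 2.528988×10^8 km.
Transfer time t = π√(a_t³/μ) = 3.4653×10^7 s.
The target's mean motion on its circular orbit is ω₂ = √(μ/r₂³) = 4.9811×10^-8 rad/s.
Angle swept by the target during transfer: ω₂·t = 1.7261 rad = 98.90°.
The spacecraft traverses 180° on the transfer ellipse, so the target must lead by 180° − 98.90° = 81.1°.

φ = 81.1°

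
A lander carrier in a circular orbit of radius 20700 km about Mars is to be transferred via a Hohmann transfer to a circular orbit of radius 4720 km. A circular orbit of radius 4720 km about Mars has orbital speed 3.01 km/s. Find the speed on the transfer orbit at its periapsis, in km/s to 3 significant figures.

From the circular-orbit relation v² = μ/r at r = 4720 km: μ = v²r = (3.01)² × 4720 = 42763.7 km³/s².
Transfer-ellipse semi-major axis a_t = (r₁ + r₂)/2 = (20700 + 4720)/2 = 12710 km.
The periapsis of the transfer ellipse is at r = 4720 km.
From the vis-viva equation, v = √[μ(2/r − 1/a_t)] = 3.841 km/s.

v = 3.84 km/s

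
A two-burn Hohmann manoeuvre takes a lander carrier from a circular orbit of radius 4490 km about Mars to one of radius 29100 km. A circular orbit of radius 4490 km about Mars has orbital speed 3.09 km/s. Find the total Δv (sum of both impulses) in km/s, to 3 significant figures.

From the circular-orbit relation v² = μ/r at r = 4490 km: μ = v²r = (3.09)² × 4490 = 42871.0 km³/s².
Semi-major axis of the transfer orbit: a_t = (4490 + 29100)/2 = 16795 km.
At r₁ the circular-orbit speed is v₁ = √(μ/r₁) = 3.0900 km/s.
Transfer-orbit speed at r₁ (v² = μ(2/r − 1/a)): v_p = √[μ(2/r₁ − 1/a_t)] = 4.0674 km/s.
First burn Δv₁ = |v_p − v₁| = 0.9774 km/s.
At r₂, v₂ = √(μ/r₂) = 1.2138 km/s.
Transfer-orbit speed at r₂: v_a = √[μ(2/r₂ − 1/a_t)] = 0.62758 km/s.
Second burn Δv₂ = |v₂ − v_a| = 0.5862 km/s.
Δv = Δv₁ + Δv₂ = 0.9774 + 0.5862 = 1.564 km/s.

Δv = 1.56 km/s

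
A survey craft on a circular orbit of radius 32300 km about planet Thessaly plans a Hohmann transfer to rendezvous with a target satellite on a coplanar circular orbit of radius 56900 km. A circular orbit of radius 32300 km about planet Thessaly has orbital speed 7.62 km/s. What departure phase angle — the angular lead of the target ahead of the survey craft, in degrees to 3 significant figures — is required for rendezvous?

φ = 55.1°

From the circular-orbit relation v² = μ/r at r = 32300 km: μ = v²r = (7.62)² × 32300 = 1.87548×10^6 km³/s².
The Hohmann ellipse has a_t = (r₁ + r₂)/2 = 44600 km.
The half-period of the transfer ellipse is t = π√(a_t³/μ) = 21610 s.
The target's mean motion on its circular orbit is ω₂ = √(μ/r₂³) = 1.009×10^-4 rad/s.
Angle swept by the target during transfer: ω₂·t = 2.180 rad = 124.9°.
The survey craft traverses 180° on the transfer ellipse, so the target must lead by 180° − 124.9° = 55.1°.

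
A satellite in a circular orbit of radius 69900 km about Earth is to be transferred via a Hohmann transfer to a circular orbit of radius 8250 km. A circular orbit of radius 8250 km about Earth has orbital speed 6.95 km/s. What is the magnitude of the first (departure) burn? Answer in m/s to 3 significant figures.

Δv₁ = 1290 m/s

From the circular-orbit relation v² = μ/r at r = 8250 km: μ = v²r = (6.95)² × 8250 = 3.98496×10^5 km³/s².
Semi-major axis of the transfer orbit: a_t = (69900 + 8250)/2 = 39075 km.
Circular speed at r = 69900 km: v_c = √(μ/r) = 2.388 km/s.
Transfer-orbit speed at the same r (vis-viva, a = a_t): v_t = √[μ(2/r − 1/a_t)] = 1.097 km/s.
Δv₁ = |v_t − v_c| = |1.097 − 2.388| = 1.291 km/s.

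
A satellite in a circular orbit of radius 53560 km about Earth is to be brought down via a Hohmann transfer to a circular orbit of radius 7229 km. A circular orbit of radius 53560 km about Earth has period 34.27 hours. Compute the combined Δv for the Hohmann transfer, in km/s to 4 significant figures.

Δv = 3.829 km/s

From Kepler's third law T² = 4π²r³/μ at r = 53560 km, T = 34.27 hours = 34.27 × 3600 s = 1.23372×10^5 s: μ = 4π²r³/T² = 3.98518×10^5 km³/s².
Semi-major axis of the transfer orbit: a_t = (53560 + 7229)/2 = 30394.5 km.
At r₁ the circular-orbit speed is v₁ = √(μ/r₁) = 2.72775 km/s.
On the transfer ellipse at r₁, vis-viva gives v_a = √[μ(2/r₁ − 1/a_t)] = 1.33029 km/s.
First burn Δv₁ = |v_a − v₁| = 1.3975 km/s.
Circular speed at r₂: v₂ = √(μ/r₂) = 7.4248 km/s.
Transfer-orbit speed at r₂: v_p = √[μ(2/r₂ − 1/a_t)] = 9.8562 km/s.
Second burn Δv₂ = |v₂ − v_p| = 2.4314 km/s.
Δv = Δv₁ + Δv₂ = 1.3975 + 2.4314 = 3.829 km/s.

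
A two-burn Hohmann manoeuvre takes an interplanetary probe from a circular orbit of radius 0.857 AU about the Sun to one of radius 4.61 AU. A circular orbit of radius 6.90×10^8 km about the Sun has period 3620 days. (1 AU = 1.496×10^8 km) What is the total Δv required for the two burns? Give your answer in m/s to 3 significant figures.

Δv = 15700 m/s

From Kepler's third law T² = 4π²r³/μ at r = 6.90×10^8 km, T = 3620 days = 3620 × 86400 s = 3.12768×10^8 s: μ = 4π²r³/T² = 1.32575×10^11 km³/s².
In km: r₁ = 0.857 × 1.496×10^8 = 1.282072×10^8 km; r₂ = 4.61 × 1.496×10^8 = 6.89656×10^8 km.
Transfer-ellipse semi-major axis a_t = (r₁ + r₂)/2 = (1.282072×10^8 + 6.89656×10^8)/2 = 4.089316×10^8 km.
At r₁ the circular-orbit speed is v₁ = √(μ/r₁) = 32.157 km/s.
On the transfer ellipse at r₁, v² = μ(2/r − 1/a) gives v_p = √[μ(2/r₁ − 1/a_t)] = 41.761 km/s.
First burn Δv₁ = |v_p − v₁| = 9.604 km/s.
Circular speed at r₂: v₂ = √(μ/r₂) = 13.865 km/s.
Transfer-orbit speed at r₂: v_a = √[μ(2/r₂ − 1/a_t)] = 7.7633 km/s.
Second burn Δv₂ = |v₂ − v_a| = 6.102 km/s.
Total Δv = Δv₁ + Δv₂ = 15.71 km/s.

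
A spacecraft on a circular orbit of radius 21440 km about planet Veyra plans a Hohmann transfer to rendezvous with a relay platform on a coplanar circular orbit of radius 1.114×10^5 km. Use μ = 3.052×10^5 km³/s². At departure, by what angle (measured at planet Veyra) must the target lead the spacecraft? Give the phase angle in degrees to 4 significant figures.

The Hohmann ellipse has a_t = (r₁ + r₂)/2 = 66420 km.
Transfer time t = π√(a_t³/μ) = 97343 s.
Target angular speed ω₂ = √(μ/r₂³) = 1.4858×10^-5 rad/s.
Angle swept by the target during transfer: ω₂·t = 1.4463 rad = 82.87°.
The spacecraft traverses 180° on the transfer ellipse, so the target must lead by 180° − 82.87° = 97.13°.

φ = 97.13°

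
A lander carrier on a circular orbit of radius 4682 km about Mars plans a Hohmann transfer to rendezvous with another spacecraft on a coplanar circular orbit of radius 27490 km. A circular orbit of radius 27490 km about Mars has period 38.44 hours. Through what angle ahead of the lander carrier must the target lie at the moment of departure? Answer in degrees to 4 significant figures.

φ = 99.43°

From Kepler's third law T² = 4π²r³/μ at r = 27490 km, T = 38.44 hours = 38.44 × 3600 s = 1.38384×10^5 s: μ = 4π²r³/T² = 42826.5 km³/s².
Semi-major axis of the transfer orbit: a_t = (4682 + 27490)/2 = 16086 km.
The half-period of the transfer ellipse is t = π√(a_t³/μ) = 30971.8 s.
The target's mean motion on its circular orbit is ω₂ = √(μ/r₂³) = 4.54040×10^-5 rad/s.
Angle swept by the target during transfer: ω₂·t = 1.4062 rad = 80.57°.
The lander carrier traverses 180° on the transfer ellipse, so the target must lead by 180° − 80.57° = 99.43°.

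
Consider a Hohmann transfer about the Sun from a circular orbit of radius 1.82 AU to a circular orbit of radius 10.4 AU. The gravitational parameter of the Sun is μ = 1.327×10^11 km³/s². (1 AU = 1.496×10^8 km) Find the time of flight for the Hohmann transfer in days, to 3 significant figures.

In km: r₁ = 1.82 × 1.496×10^8 = 2.72272×10^8 km; r₂ = 10.4 × 1.496×10^8 = 1.55584×10^9 km.
The Hohmann ellipse has a_t = (r₁ + r₂)/2 = 9.14056×10^8 km.
By Kepler's third law the transfer-orbit period is T = 2π√(a_t³/μ), so t = T/2 = 2.383×10^8 s.
Converting: 2.383×10^8 s ÷ 86400 s/day = 2760 days.

t = 2760 days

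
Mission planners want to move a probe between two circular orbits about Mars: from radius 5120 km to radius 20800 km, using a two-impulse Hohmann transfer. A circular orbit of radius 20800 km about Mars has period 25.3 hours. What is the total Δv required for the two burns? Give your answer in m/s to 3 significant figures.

Δv = 1300 m/s

From Kepler's third law T² = 4π²r³/μ at r = 20800 km, T = 25.3 hours = 25.3 × 3600 s = 91080 s: μ = 4π²r³/T² = 42825.6 km³/s².
Transfer-ellipse semi-major axis a_t = (r₁ + r₂)/2 = (5120 + 20800)/2 = 12960 km.
Circular speed at r₁: v₁ = √(μ/r₁) = √(42825.6/5120) = 2.8921 km/s.
On the transfer ellipse at r₁, v² = μ(2/r − 1/a) gives v_p = √[μ(2/r₁ − 1/a_t)] = 3.6639 km/s.
First burn Δv₁ = |v_p − v₁| = 0.7718 km/s.
At r₂, v₂ = √(μ/r₂) = 1.4349 km/s.
Transfer-orbit speed at r₂: v_a = √[μ(2/r₂ − 1/a_t)] = 0.90189 km/s.
Second burn Δv₂ = |v₂ − v_a| = 0.5330 km/s.
Δv = Δv₁ + Δv₂ = 0.7718 + 0.5330 = 1.305 km/s.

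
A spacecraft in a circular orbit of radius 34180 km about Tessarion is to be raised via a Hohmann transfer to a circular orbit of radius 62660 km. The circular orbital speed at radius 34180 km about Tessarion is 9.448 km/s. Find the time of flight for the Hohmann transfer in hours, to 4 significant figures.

t = 5.323 hours

From the circular-orbit relation v² = μ/r at r = 34180 km: μ = v²r = (9.448)² × 34180 = 3.05107×10^6 km³/s².
Semi-major axis of the transfer orbit: a_t = (34180 + 62660)/2 = 48420 km.
Half the transfer-orbit period gives t = π√(a_t³/μ) = 19163 s.
Converting: 19163 s ÷ 3600 s/hour = 5.323 hours.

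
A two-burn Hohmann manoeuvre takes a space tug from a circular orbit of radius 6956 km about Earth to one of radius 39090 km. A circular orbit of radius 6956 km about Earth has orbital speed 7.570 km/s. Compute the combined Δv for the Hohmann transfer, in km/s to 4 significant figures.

Δv = 3.732 km/s

From the circular-orbit relation v² = μ/r at r = 6956 km: μ = v²r = (7.570)² × 6956 = 3.98613×10^5 km³/s².
Transfer-ellipse semi-major axis a_t = (r₁ + r₂)/2 = (6956 + 39090)/2 = 23023 km.
Circular speed at r₁: v₁ = √(μ/r₁) = √(3.98613×10^5/6956) = 7.570 km/s.
On the transfer ellipse at r₁, vis-viva equation gives v_p = √[μ(2/r₁ − 1/a_t)] = 9.864 km/s.
First burn Δv₁ = |v_p − v₁| = 2.294 km/s.
At r₂, v₂ = √(μ/r₂) = 3.193 km/s.
Transfer-orbit speed at r₂: v_a = √[μ(2/r₂ − 1/a_t)] = 1.755 km/s.
Second burn Δv₂ = |v₂ − v_a| = 1.438 km/s.
Total Δv = Δv₁ + Δv₂ = 3.732 km/s.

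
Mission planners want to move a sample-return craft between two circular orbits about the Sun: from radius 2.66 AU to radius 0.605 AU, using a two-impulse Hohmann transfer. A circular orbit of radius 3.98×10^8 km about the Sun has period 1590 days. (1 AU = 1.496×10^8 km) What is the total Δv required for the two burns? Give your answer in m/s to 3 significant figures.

From Kepler's third law T² = 4π²r³/μ at r = 3.98×10^8 km, T = 1590 days = 1590 × 86400 s = 1.37376×10^8 s: μ = 4π²r³/T² = 1.31883×10^11 km³/s².
In km: r₁ = 2.66 × 1.496×10^8 = 3.97936×10^8 km; r₂ = 0.605 × 1.496×10^8 = 9.0508×10^7 km.
Semi-major axis of the transfer orbit: a_t = (3.97936×10^8 + 9.0508×10^7)/2 = 2.44222×10^8 km.
At r₁ the circular-orbit speed is v₁ = √(μ/r₁) = 18.2048 km/s.
Transfer-orbit speed at r₁ (vis-viva equation): v_a = √[μ(2/r₁ − 1/a_t)] = 11.0825 km/s.
First burn Δv₁ = |v_a − v₁| = 7.1223 km/s.
At r₂, v₂ = √(μ/r₂) = 38.172 km/s.
Transfer-orbit speed at r₂: v_p = √[μ(2/r₂ − 1/a_t)] = 48.726 km/s.
Second burn Δv₂ = |v₂ − v_p| = 10.554 km/s.
Total Δv = Δv₁ + Δv₂ = 17.68 km/s.

Δv = 17700 m/s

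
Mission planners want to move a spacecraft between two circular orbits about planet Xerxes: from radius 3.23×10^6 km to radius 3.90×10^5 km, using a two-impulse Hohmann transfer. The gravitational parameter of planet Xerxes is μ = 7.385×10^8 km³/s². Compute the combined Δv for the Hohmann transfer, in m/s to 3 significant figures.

Transfer-ellipse semi-major axis a_t = (r₁ + r₂)/2 = (3.230×10^6 + 3.900×10^5)/2 = 1.810×10^6 km.
Circular speed at r₁: v₁ = √(μ/r₁) = √(7.385×10^8/3.230×10^6) = 15.121 km/s.
Transfer-orbit speed at r₁ (vis-viva): v_a = √[μ(2/r₁ − 1/a_t)] = 7.0189 km/s.
First burn Δv₁ = |v_a − v₁| = 8.102 km/s.
Circular speed at r₂: v₂ = √(μ/r₂) = 43.515 km/s.
Transfer-orbit speed at r₂: v_p = √[μ(2/r₂ − 1/a_t)] = 58.131 km/s.
Second burn Δv₂ = |v₂ − v_p| = 14.62 km/s.
Total Δv = Δv₁ + Δv₂ = 22.72 km/s.

Δv = 22700 m/s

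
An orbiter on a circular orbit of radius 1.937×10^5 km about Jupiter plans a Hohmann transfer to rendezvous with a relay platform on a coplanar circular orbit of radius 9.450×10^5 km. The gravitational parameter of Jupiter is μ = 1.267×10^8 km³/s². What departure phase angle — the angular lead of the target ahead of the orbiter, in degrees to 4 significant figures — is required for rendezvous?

φ = 95.82°

The Hohmann ellipse has a_t = (r₁ + r₂)/2 = 5.6935×10^5 km.
Transfer time t = π√(a_t³/μ) = 1.19903×10^5 s.
Target angular speed ω₂ = √(μ/r₂³) = 1.22529×10^-5 rad/s.
Angle swept by the target during transfer: ω₂·t = 1.4692 rad = 84.18°.
The orbiter traverses 180° on the transfer ellipse, so the target must lead by 180° − 84.18° = 95.82°.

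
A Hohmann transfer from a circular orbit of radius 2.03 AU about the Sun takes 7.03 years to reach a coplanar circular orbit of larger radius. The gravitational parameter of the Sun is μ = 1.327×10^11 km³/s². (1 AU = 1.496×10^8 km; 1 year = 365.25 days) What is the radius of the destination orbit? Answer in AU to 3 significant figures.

In km: r₁ = 2.03 × 1.496×10^8 = 3.03688×10^8 km.
Transfer time t = 7.03 years × 365.25 × 86400 s = 2.21849928×10^8 s, and t = π√(a_t³/μ).
So a_t = (μ t²/π²)^(1/3) = (1.327×10^11 × (2.21849928×10^8)² / π²)^(1/3) = 8.7142×10^8 km.
Since a_t = (r₁ + r₂)/2, r₂ = 2a_t − r₁ = 2×8.7142×10^8 − 3.03688×10^8 = 1.439152×10^9 km.
In AU: r₂ = 1.439152×10^9 / 1.496×10^8 = 9.62 AU.

r₂ = 9.62 AU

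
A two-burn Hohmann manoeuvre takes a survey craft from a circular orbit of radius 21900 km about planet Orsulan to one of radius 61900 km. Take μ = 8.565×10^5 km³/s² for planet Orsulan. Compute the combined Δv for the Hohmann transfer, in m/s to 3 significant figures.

The Hohmann ellipse has a_t = (r₁ + r₂)/2 = 41900 km.
At r₁ the circular-orbit speed is v₁ = √(μ/r₁) = 6.254 km/s.
On the transfer ellipse at r₁, vis-viva gives v_p = √[μ(2/r₁ − 1/a_t)] = 7.601 km/s.
First burn Δv₁ = |v_p − v₁| = 1.347 km/s.
At r₂, v₂ = √(μ/r₂) = 3.720 km/s.
Transfer-orbit speed at r₂: v_a = √[μ(2/r₂ − 1/a_t)] = 2.689 km/s.
Second burn Δv₂ = |v₂ − v_a| = 1.031 km/s.
Total Δv = Δv₁ + Δv₂ = 2.378 km/s.

Δv = 2380 m/s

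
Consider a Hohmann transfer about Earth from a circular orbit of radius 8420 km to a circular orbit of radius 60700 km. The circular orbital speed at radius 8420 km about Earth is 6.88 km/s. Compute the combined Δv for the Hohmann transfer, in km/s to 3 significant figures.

Δv = 3.54 km/s

From the circular-orbit relation v² = μ/r at r = 8420 km: μ = v²r = (6.88)² × 8420 = 3.98556×10^5 km³/s².
Transfer-ellipse semi-major axis a_t = (r₁ + r₂)/2 = (8420 + 60700)/2 = 34560 km.
Circular speed at r₁: v₁ = √(μ/r₁) = √(3.98556×10^5/8420) = 6.880 km/s.
On the transfer ellipse at r₁, vis-viva gives v_p = √[μ(2/r₁ − 1/a_t)] = 9.118 km/s.
First burn Δv₁ = |v_p − v₁| = 2.238 km/s.
At r₂, v₂ = √(μ/r₂) = 2.5624 km/s.
Transfer-orbit speed at r₂: v_a = √[μ(2/r₂ − 1/a_t)] = 1.2648 km/s.
Second burn Δv₂ = |v₂ − v_a| = 1.298 km/s.
Δv = Δv₁ + Δv₂ = 2.238 + 1.298 = 3.536 km/s.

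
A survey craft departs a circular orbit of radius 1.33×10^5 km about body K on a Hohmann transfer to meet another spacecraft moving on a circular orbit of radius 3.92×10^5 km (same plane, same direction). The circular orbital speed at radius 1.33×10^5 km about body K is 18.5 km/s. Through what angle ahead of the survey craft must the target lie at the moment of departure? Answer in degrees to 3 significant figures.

φ = 81.4°

From the circular-orbit relation v² = μ/r at r = 1.33×10^5 km: μ = v²r = (18.5)² × 1.33×10^5 = 4.55192×10^7 km³/s².
The Hohmann ellipse has a_t = (r₁ + r₂)/2 = 2.625×10^5 km.
Transfer time t = π√(a_t³/μ) = 62624.8 s.
The target's mean motion on its circular orbit is ω₂ = √(μ/r₂³) = 2.74896×10^-5 rad/s.
Angle swept by the target during transfer: ω₂·t = 1.72153 rad = 98.64°.
The survey craft traverses 180° on the transfer ellipse, so the target must lead by 180° − 98.64° = 81.4°.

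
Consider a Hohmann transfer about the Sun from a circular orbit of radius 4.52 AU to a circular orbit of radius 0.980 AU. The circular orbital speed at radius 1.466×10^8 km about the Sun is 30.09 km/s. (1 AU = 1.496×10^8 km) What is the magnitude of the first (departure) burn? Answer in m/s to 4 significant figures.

Δv₁ = 5647 m/s

From the circular-orbit relation v² = μ/r at r = 1.466×10^8 km: μ = v²r = (30.09)² × 1.466×10^8 = 1.32733×10^11 km³/s².
In km: r₁ = 4.52 × 1.496×10^8 = 6.76192×10^8 km; r₂ = 0.980 × 1.496×10^8 = 1.46608×10^8 km.
Transfer-ellipse semi-major axis a_t = (r₁ + r₂)/2 = (6.76192×10^8 + 1.46608×10^8)/2 = 4.114×10^8 km.
On the circular orbit at r = 6.76192×10^8 km, v_c = √(μ/r) = 14.011 km/s.
Vis-viva on the transfer ellipse at r = 6.76192×10^8 km gives v_t = √[μ(2/r − 1/a_t)] = 8.3637 km/s.
Δv₁ = |v_t − v_c| = |8.3637 − 14.011| = 5.647 km/s.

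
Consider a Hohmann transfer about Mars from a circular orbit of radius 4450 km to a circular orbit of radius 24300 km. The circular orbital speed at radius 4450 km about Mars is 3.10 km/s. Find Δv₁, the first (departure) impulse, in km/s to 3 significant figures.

From the circular-orbit relation v² = μ/r at r = 4450 km: μ = v²r = (3.10)² × 4450 = 42764.5 km³/s².
The Hohmann ellipse has a_t = (r₁ + r₂)/2 = 14375 km.
Circular speed at r = 4450 km: v_c = √(μ/r) = 3.1000 km/s.
Vis-viva on the transfer ellipse at r = 4450 km gives v_t = √[μ(2/r − 1/a_t)] = 4.0305 km/s.
Δv₁ = |v_t − v_c| = |4.0305 − 3.1000| = 0.9305 km/s.

Δv₁ = 0.931 km/s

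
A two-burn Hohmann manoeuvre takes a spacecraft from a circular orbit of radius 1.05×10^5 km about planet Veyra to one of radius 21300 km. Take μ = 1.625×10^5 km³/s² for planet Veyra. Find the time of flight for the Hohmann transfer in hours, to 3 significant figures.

Transfer-ellipse semi-major axis a_t = (r₁ + r₂)/2 = (1.050×10^5 + 21300)/2 = 63150 km.
Half the transfer-orbit period gives t = π√(a_t³/μ) = 1.237×10^5 s.
Converting: 1.237×10^5 s ÷ 3600 s/hour = 34.4 hours.

t = 34.4 hours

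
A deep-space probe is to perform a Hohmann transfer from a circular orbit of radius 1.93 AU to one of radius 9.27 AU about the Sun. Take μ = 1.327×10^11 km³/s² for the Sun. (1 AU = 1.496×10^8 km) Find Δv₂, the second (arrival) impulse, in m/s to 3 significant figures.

In km: r₁ = 1.93 × 1.496×10^8 = 2.88728×10^8 km; r₂ = 9.27 × 1.496×10^8 = 1.386792×10^9 km.
Transfer-ellipse semi-major axis a_t = (r₁ + r₂)/2 = (2.88728×10^8 + 1.386792×10^9)/2 = 8.3776×10^8 km.
Circular speed at r = 1.386792×10^9 km: v_c = √(μ/r) = 9.782 km/s.
Transfer-orbit speed at the same r (vis-viva, a = a_t): v_t = √[μ(2/r − 1/a_t)] = 5.743 km/s.
Δv₂ = |v_t − v_c| = |5.743 − 9.782| = 4.039 km/s.

Δv₂ = 4040 m/s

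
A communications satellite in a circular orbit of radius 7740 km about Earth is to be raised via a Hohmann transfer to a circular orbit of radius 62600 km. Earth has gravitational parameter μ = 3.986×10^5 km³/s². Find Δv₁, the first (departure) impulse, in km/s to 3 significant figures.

The Hohmann ellipse has a_t = (r₁ + r₂)/2 = 35170 km.
Circular speed at r = 7740 km: v_c = √(μ/r) = 7.176 km/s.
Transfer-orbit speed at the same r (vis-viva, a = a_t): v_t = √[μ(2/r − 1/a_t)] = 9.574 km/s.
Δv₁ = |v_t − v_c| = |9.574 − 7.176| = 2.398 km/s.

Δv₁ = 2.40 km/s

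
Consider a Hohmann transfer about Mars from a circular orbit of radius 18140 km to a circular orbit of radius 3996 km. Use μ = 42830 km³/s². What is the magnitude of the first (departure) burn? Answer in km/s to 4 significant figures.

Δv₁ = 0.6133 km/s

The Hohmann ellipse has a_t = (r₁ + r₂)/2 = 11068 km.
On the circular orbit at r = 18140 km, v_c = √(μ/r) = 1.5366 km/s.
Transfer-orbit speed at the same r (vis-viva, a = a_t): v_t = √[μ(2/r − 1/a_t)] = 0.92328 km/s.
Δv₁ = |v_t − v_c| = |0.92328 − 1.5366| = 0.6133 km/s.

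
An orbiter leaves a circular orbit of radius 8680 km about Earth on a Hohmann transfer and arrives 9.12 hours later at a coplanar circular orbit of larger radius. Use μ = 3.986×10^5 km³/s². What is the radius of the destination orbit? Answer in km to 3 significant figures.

r₂ = 61700 km

Transfer time t = 9.12 hours = 32832 s, and t = π√(a_t³/μ).
So a_t = (μ t²/π²)^(1/3) = (3.986×10^5 × (32832)² / π²)^(1/3) = 35179 km.
Since a_t = (r₁ + r₂)/2, r₂ = 2a_t − r₁ = 2×35179 − 8680 = 61678 km.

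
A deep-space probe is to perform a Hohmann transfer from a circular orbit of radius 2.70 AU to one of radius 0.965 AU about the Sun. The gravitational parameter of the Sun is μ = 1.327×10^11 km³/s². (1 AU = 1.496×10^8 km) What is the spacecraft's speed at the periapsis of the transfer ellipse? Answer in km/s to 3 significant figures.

In km: r₁ = 2.70 × 1.496×10^8 = 4.0392×10^8 km; r₂ = 0.965 × 1.496×10^8 = 1.44364×10^8 km.
The Hohmann ellipse has a_t = (r₁ + r₂)/2 = 2.74142×10^8 km.
At periapsis, r = 1.44364×10^8 km.
Applying v² = μ(2/r − 1/a_t): v = 36.80 km/s.

v = 36.8 km/s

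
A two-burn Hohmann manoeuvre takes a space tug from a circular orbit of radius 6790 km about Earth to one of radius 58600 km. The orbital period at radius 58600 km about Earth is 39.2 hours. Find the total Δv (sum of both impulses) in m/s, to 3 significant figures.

From Kepler's third law T² = 4π²r³/μ at r = 58600 km, T = 39.2 hours = 39.2 × 3600 s = 1.4112×10^5 s: μ = 4π²r³/T² = 3.98910×10^5 km³/s².
The Hohmann ellipse has a_t = (r₁ + r₂)/2 = 32695 km.
At r₁ the circular-orbit speed is v₁ = √(μ/r₁) = 7.6648 km/s.
Transfer-orbit speed at r₁ (vis-viva equation): v_p = √[μ(2/r₁ − 1/a_t)] = 10.262 km/s.
First burn Δv₁ = |v_p − v₁| = 2.597 km/s.
At r₂, v₂ = √(μ/r₂) = 2.609 km/s.
Transfer-orbit speed at r₂: v_a = √[μ(2/r₂ − 1/a_t)] = 1.189 km/s.
Second burn Δv₂ = |v₂ − v_a| = 1.420 km/s.
Δv = Δv₁ + Δv₂ = 2.597 + 1.420 = 4.017 km/s.

Δv = 4020 m/s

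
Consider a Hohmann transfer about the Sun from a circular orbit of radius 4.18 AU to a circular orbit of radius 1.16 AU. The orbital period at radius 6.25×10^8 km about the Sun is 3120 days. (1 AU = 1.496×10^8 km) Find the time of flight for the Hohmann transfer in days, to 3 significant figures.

t = 797 days

From Kepler's third law T² = 4π²r³/μ at r = 6.25×10^8 km, T = 3120 days = 3120 × 86400 s = 2.69568×10^8 s: μ = 4π²r³/T² = 1.32637×10^11 km³/s².
In km: r₁ = 4.18 × 1.496×10^8 = 6.25328×10^8 km; r₂ = 1.16 × 1.496×10^8 = 1.73536×10^8 km.
Transfer-ellipse semi-major axis a_t = (r₁ + r₂)/2 = (6.25328×10^8 + 1.73536×10^8)/2 = 3.99432×10^8 km.
Transfer time t = π√(a_t³/μ) = π√((3.99432×10^8)³ / 1.32637×10^11) = 6.886×10^7 s.
Converting: 6.886×10^7 s ÷ 86400 s/day = 797 days.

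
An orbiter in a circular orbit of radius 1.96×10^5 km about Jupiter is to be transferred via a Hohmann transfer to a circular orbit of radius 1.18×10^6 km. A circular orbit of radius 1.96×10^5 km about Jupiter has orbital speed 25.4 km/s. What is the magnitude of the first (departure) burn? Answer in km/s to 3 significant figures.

From the circular-orbit relation v² = μ/r at r = 1.96×10^5 km: μ = v²r = (25.4)² × 1.96×10^5 = 1.26451×10^8 km³/s².
The Hohmann ellipse has a_t = (r₁ + r₂)/2 = 6.880×10^5 km.
On the circular orbit at r = 1.960×10^5 km, v_c = √(μ/r) = 25.400 km/s.
Transfer-orbit speed at the same r (vis-viva, a = a_t): v_t = √[μ(2/r − 1/a_t)] = 33.264 km/s.
Δv₁ = |v_t − v_c| = |33.264 − 25.400| = 7.864 km/s.

Δv₁ = 7.86 km/s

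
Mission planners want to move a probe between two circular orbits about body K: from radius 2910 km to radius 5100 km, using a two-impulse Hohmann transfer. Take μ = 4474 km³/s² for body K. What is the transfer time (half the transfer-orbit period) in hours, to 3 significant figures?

t = 3.31 hours

Transfer-ellipse semi-major axis a_t = (r₁ + r₂)/2 = (2910 + 5100)/2 = 4005 km.
Half the transfer-orbit period gives t = π√(a_t³/μ) = 11900 s.
Converting: 11900 s ÷ 3600 s/hour = 3.31 hours.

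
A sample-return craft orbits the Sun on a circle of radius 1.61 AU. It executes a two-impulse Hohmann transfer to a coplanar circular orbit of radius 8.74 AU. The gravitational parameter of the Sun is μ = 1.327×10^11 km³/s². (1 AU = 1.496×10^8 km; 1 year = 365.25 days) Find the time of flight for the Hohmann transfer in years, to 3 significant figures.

In km: r₁ = 1.61 × 1.496×10^8 = 2.40856×10^8 km; r₂ = 8.74 × 1.496×10^8 = 1.307504×10^9 km.
Semi-major axis of the transfer orbit: a_t = (2.40856×10^8 + 1.307504×10^9)/2 = 7.7418×10^8 km.
Transfer time t = π√(a_t³/μ) = π√((7.7418×10^8)³ / 1.327×10^11) = 1.858×10^8 s.
Converting: 1.858×10^8 s ÷ 3.15576×10^7 s/year (365.25 × 86400) = 5.89 years.

t = 5.89 years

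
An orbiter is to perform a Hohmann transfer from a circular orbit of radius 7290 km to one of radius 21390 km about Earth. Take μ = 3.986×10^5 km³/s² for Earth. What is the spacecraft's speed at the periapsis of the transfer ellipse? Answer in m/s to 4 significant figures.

v = 9031 m/s

Transfer-ellipse semi-major axis a_t = (r₁ + r₂)/2 = (7290 + 21390)/2 = 14340 km.
At periapsis, r = 7290 km.
Vis-viva: v = √[μ(2/r − 1/a_t)] = √[3.986×10^5 × (2/7290 − 1/14340)] = 9.031 km/s.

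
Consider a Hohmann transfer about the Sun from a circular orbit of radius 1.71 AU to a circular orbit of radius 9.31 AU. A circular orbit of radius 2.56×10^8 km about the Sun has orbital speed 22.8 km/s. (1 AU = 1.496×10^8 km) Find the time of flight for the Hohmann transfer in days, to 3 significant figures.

From the circular-orbit relation v² = μ/r at r = 2.56×10^8 km: μ = v²r = (22.8)² × 2.56×10^8 = 1.33079×10^11 km³/s².
In km: r₁ = 1.71 × 1.496×10^8 = 2.55816×10^8 km; r₂ = 9.31 × 1.496×10^8 = 1.392776×10^9 km.
Transfer-ellipse semi-major axis a_t = (r₁ + r₂)/2 = (2.55816×10^8 + 1.392776×10^9)/2 = 8.24296×10^8 km.
By Kepler's third law the transfer-orbit period is T = 2π√(a_t³/μ), so t = T/2 = 2.038×10^8 s.
Converting: 2.038×10^8 s ÷ 86400 s/day = 2360 days.

t = 2360 days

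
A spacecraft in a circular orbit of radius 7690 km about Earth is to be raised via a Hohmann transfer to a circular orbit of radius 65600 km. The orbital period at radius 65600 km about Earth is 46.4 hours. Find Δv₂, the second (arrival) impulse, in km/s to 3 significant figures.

Δv₂ = 1.34 km/s

From Kepler's third law T² = 4π²r³/μ at r = 65600 km, T = 46.4 hours = 46.4 × 3600 s = 1.6704×10^5 s: μ = 4π²r³/T² = 3.99420×10^5 km³/s².
Transfer-ellipse semi-major axis a_t = (r₁ + r₂)/2 = (7690 + 65600)/2 = 36645 km.
On the circular orbit at r = 65600 km, v_c = √(μ/r) = 2.4675 km/s.
Vis-viva on the transfer ellipse at r = 65600 km gives v_t = √[μ(2/r − 1/a_t)] = 1.1304 km/s.
Δv₂ = |v_t − v_c| = |1.1304 − 2.4675| = 1.337 km/s.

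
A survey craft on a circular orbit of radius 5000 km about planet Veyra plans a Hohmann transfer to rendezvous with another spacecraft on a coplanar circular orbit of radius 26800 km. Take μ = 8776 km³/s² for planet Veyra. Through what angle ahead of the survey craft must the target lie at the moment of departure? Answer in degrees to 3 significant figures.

φ = 97.7°

The Hohmann ellipse has a_t = (r₁ + r₂)/2 = 15900 km.
Transfer time t = π√(a_t³/μ) = 67235.29 s.
The target's mean motion on its circular orbit is ω₂ = √(μ/r₂³) = 2.135237×10^-5 rad/s.
Angle swept by the target during transfer: ω₂·t = 1.43563 rad = 82.26°.
Arrival is 180° from departure on the ellipse, so φ = 180° − 82.26° = 97.7°.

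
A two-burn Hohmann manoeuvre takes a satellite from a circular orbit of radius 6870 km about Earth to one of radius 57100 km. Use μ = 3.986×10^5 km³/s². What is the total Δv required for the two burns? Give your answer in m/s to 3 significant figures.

Transfer-ellipse semi-major axis a_t = (r₁ + r₂)/2 = (6870 + 57100)/2 = 31985 km.
Circular speed at r₁: v₁ = √(μ/r₁) = √(3.986×10^5/6870) = 7.6171 km/s.
On the transfer ellipse at r₁, vis-viva equation gives v_p = √[μ(2/r₁ − 1/a_t)] = 10.177 km/s.
First burn Δv₁ = |v_p − v₁| = 2.560 km/s.
Circular speed at r₂: v₂ = √(μ/r₂) = 2.642 km/s.
Transfer-orbit speed at r₂: v_a = √[μ(2/r₂ − 1/a_t)] = 1.224 km/s.
Second burn Δv₂ = |v₂ − v_a| = 1.418 km/s.
Δv = Δv₁ + Δv₂ = 2.560 + 1.418 = 3.978 km/s.

Δv = 3980 m/s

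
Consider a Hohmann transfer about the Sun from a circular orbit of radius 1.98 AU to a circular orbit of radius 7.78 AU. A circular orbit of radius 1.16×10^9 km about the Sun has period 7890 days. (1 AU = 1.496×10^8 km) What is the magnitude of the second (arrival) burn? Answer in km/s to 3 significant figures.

Δv₂ = 3.87 km/s

From Kepler's third law T² = 4π²r³/μ at r = 1.16×10^9 km, T = 7890 days = 7890 × 86400 s = 6.81696×10^8 s: μ = 4π²r³/T² = 1.32603×10^11 km³/s².
In km: r₁ = 1.98 × 1.496×10^8 = 2.96208×10^8 km; r₂ = 7.78 × 1.496×10^8 = 1.163888×10^9 km.
Transfer-ellipse semi-major axis a_t = (r₁ + r₂)/2 = (2.96208×10^8 + 1.163888×10^9)/2 = 7.30048×10^8 km.
On the circular orbit at r = 1.163888×10^9 km, v_c = √(μ/r) = 10.674 km/s.
Transfer-orbit speed at the same r (vis-viva, a = a_t): v_t = √[μ(2/r − 1/a_t)] = 6.7990 km/s.
Δv₂ = |v_t − v_c| = |6.7990 − 10.674| = 3.875 km/s.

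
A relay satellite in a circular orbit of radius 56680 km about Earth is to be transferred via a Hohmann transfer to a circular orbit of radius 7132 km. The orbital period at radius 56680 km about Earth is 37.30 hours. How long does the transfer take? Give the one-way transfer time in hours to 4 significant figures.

From Kepler's third law T² = 4π²r³/μ at r = 56680 km, T = 37.30 hours = 37.30 × 3600 s = 1.3428×10^5 s: μ = 4π²r³/T² = 3.98682×10^5 km³/s².
The Hohmann ellipse has a_t = (r₁ + r₂)/2 = 31906 km.
By Kepler's third law the transfer-orbit period is T = 2π√(a_t³/μ), so t = T/2 = 28356 s.
Converting: 28356 s ÷ 3600 s/hour = 7.877 hours.

t = 7.877 hours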